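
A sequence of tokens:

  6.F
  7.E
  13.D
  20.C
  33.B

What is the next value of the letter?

A

First component — each term is the sum of the two before it: 6, 7, 13, 20, 33 → 53.
Letter: letters move back 1 place in the alphabet; F, E, D, C, B → A.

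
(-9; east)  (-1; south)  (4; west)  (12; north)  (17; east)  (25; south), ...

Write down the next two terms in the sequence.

(30; west), (38; north)

First component — alternating steps +8, +5, +8, +5, …: -9, -1, 4, 12, 17, 25 → 30 → 38.
Direction — repeats east → south → west → north: east, south, west, north, east, south → west → north.
Putting the parts together: (30; west) and then (38; north).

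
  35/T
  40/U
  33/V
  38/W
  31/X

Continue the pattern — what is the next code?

First component: alternating steps +5, −7, +5, −7, …; 35, 40, 33, 38, 31 → 36.
Letter: letters move forward 1 place in the alphabet; T, U, V, W, X → Y.
So the next code is 36/Y.

36/Y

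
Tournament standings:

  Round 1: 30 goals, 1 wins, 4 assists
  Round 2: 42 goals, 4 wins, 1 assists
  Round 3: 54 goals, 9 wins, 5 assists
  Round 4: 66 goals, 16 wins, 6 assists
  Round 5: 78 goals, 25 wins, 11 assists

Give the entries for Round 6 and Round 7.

90 goals, 36 wins, 17 assists; 102 goals, 49 wins, 28 assists

Goals: +12 each step; 30, 42, 54, 66, 78 → 90 → 102.
Wins — perfect squares: 1², 2², 3², …: 1, 4, 9, 16, 25 → 36 → 49.
Assists: each term is the sum of the two before it, so 4, 1, 5, 6, 11 → 17 → 28.
So the next two lines are 90 goals, 36 wins, 17 assists and 102 goals, 49 wins, 28 assists.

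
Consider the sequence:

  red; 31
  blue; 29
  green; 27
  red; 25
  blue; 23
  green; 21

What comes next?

red; 19

Colour — repeats red → blue → green: red, blue, green, red, blue, green → red.
For the second slot, −2 each step: 31, 29, 27, 25, 23, 21 → 19.
Putting it together: red; 19.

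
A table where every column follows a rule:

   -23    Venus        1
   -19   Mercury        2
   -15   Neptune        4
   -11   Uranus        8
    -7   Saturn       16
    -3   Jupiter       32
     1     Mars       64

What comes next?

For the first component, +4 each step: -23, -19, -15, -11, -7, -3, 1 → 5.
Planet: Venus, Mercury, Neptune, Uranus, Saturn, Jupiter, Mars → Earth (runs backward through the planets Mercury→Neptune).
Third component: ×2 each step; 1, 2, 4, 8, 16, 32, 64 → 128.
Combining the parts gives 5  Earth  128.

5  Earth  128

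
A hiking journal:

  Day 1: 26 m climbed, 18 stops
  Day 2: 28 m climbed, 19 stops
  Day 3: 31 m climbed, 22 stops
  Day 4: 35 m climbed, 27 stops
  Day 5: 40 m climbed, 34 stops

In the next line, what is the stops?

43

M climbed — differences are 2, 3, 4, … (increasing by 1 each time): 26, 28, 31, 35, 40 → 46.
Stops: differences are 1, 3, 5, … (increasing by 2 each time), so 18, 19, 22, 27, 34 → 43.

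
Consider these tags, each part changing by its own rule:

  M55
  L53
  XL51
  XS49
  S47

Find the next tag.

M45

For the size, runs through clothing sizes XS→XL: M, L, XL, XS, S → M.
Second component goes 55, 53, 51, 49, 47 → 45 (−2 each step).
Combining the parts gives M45.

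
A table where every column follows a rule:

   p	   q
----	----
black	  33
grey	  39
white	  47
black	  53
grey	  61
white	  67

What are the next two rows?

Column p: black, grey, white, black, grey, white → black → grey (repeats black → grey → white).
Column q — alternating steps +6, +8, +6, +8, …: 33, 39, 47, 53, 61, 67 → 75 → 81.
So the next two rows are black  75 and grey  81.

black  75; grey  81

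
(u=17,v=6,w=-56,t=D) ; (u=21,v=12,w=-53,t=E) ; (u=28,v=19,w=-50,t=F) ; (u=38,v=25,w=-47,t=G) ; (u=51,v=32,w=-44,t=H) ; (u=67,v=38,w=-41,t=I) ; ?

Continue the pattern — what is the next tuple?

(u=86,v=45,w=-38,t=J)

U: differences are 4, 7, 10, … (increasing by 3 each time), so 17, 21, 28, 38, 51, 67 → 86.
V: 6, 12, 19, 25, 32, 38 → 45 (alternating steps +6, +7, +6, +7, …).
W goes -56, -53, -50, -47, -44, -41 → -38 (+3 each step).
T: letters move forward 1 place in the alphabet; D, E, F, G, H, I → J.
Combining the parts gives (u=86,v=45,w=-38,t=J).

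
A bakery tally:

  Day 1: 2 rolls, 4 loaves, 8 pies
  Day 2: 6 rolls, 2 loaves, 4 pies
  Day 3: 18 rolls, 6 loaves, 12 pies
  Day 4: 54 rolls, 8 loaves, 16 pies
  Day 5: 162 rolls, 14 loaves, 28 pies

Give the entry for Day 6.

486 rolls, 22 loaves, 44 pies

For the rolls, ×3 each step: 2, 6, 18, 54, 162 → 486.
For the loaves, each term is the sum of the two before it: 4, 2, 6, 8, 14 → 22.
Pies — always 2 × the loaves: 8, 4, 12, 16, 28 → 44.
Combining the parts gives 486 rolls, 22 loaves, 44 pies.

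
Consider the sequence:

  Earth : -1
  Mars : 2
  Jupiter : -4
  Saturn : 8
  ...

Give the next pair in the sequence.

Planet — runs through the planets Mercury→Neptune: Earth, Mars, Jupiter, Saturn → Uranus.
For the second value, ×(-2) each step: -1, 2, -4, 8 → -16.
So the next pair is Uranus : -16.

Uranus : -16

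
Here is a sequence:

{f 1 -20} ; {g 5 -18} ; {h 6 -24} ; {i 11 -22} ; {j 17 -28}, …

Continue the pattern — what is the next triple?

{k 28 -26}

Letter — letters move forward 1 place in the alphabet: f, g, h, i, j → k.
Second entry — each term is the sum of the two before it: 1, 5, 6, 11, 17 → 28.
Third entry goes -20, -18, -24, -22, -28 → -26 (alternating steps +2, −6, +2, −6, …).
So the next triple is {k 28 -26}.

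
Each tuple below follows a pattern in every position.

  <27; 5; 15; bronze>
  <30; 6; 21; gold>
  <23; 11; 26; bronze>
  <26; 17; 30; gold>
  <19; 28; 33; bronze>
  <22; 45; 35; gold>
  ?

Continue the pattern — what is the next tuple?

<15; 73; 36; bronze>

First entry — alternating steps +3, −7, +3, −7, …: 27, 30, 23, 26, 19, 22 → 15.
Second entry: each term is the sum of the two before it, so 5, 6, 11, 17, 28, 45 → 73.
Third entry: differences are 6, 5, 4, … (decreasing by 1 each time), so 15, 21, 26, 30, 33, 35 → 36.
Rank: alternates bronze ↔ gold, so bronze, gold, bronze, gold, bronze, gold → bronze.
Putting it together: <15; 73; 36; bronze>.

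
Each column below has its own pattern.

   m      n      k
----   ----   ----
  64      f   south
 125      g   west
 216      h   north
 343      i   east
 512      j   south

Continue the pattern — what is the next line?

729  k  west

For the column m, perfect cubes: 4³, 5³, 6³, …: 64, 125, 216, 343, 512 → 729.
Column n: letters move forward 1 place in the alphabet, so f, g, h, i, j → k.
For the column k, repeats south → west → north → east: south, west, north, east, south → west.
Combining the parts gives 729  k  west.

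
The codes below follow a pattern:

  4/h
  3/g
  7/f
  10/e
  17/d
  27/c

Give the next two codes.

First component: each term is the sum of the two before it; 4, 3, 7, 10, 17, 27 → 44 → 71.
Letter: letters move back 1 place in the alphabet, so h, g, f, e, d, c → b → a.
Putting the parts together: 44/b and then 71/a.

44/b then 71/a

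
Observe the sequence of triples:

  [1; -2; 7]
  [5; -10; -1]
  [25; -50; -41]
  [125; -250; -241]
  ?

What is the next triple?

[625; -1250; -1241]

First entry: 1, 5, 25, 125 → 625 (×5 each step).
Second entry goes -2, -10, -50, -250 → -1250 (×5 each step).
For the third entry, always 9 more than the second entry: 7, -1, -41, -241 → -1241.
So the next triple is [625; -1250; -1241].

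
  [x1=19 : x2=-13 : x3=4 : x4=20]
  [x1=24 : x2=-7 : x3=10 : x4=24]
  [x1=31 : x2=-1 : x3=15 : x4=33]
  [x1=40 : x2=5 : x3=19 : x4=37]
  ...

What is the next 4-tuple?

X1: 19, 24, 31, 40 → 51 (differences are 5, 7, 9, … (increasing by 2 each time)).
For the x2, +6 each step: -13, -7, -1, 5 → 11.
X3: 4, 10, 15, 19 → 22 (differences are 6, 5, 4, … (decreasing by 1 each time)).
X4: alternating steps +4, +9, +4, +9, …; 20, 24, 33, 37 → 46.
So the next 4-tuple is [x1=51 : x2=11 : x3=22 : x4=46].

[x1=51 : x2=11 : x3=22 : x4=46]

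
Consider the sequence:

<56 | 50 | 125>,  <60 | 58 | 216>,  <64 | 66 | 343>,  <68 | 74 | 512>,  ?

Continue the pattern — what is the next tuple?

<72 | 82 | 729>

For the first component, +4 each step: 56, 60, 64, 68 → 72.
For the second component, +8 each step: 50, 58, 66, 74 → 82.
For the third component, perfect cubes: 5³, 6³, 7³, …: 125, 216, 343, 512 → 729.
Putting it together: <72 | 82 | 729>.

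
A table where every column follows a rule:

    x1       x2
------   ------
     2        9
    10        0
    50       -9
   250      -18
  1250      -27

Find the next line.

6250  -36

Column x1: ×5 each step, so 2, 10, 50, 250, 1250 → 6250.
Column x2: −9 each step, so 9, 0, -9, -18, -27 → -36.
Combining the parts gives 6250  -36.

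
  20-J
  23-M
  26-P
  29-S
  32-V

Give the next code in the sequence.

35-Y

First component: +3 each step; 20, 23, 26, 29, 32 → 35.
Letter: letters move forward 3 places in the alphabet, so J, M, P, S, V → Y.
Combining the parts gives 35-Y.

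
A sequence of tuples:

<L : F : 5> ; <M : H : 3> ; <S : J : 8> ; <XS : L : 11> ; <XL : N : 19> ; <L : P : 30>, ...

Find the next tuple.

Size — repeats L → M → S → XS → XL: L, M, S, XS, XL, L → M.
For the letter, letters move forward 2 places in the alphabet: F, H, J, L, N, P → R.
Third component goes 5, 3, 8, 11, 19, 30 → 49 (each term is the sum of the two before it).
Combining the parts gives <M : R : 49>.

<M : R : 49>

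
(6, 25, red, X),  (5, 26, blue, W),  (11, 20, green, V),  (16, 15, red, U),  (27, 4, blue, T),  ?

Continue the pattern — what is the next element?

(43, -12, green, S)

First entry: 6, 5, 11, 16, 27 → 43 (each term is the sum of the two before it).
For the second entry, together with the first entry always sums to 31: 25, 26, 20, 15, 4 → -12.
For the colour, repeats red → blue → green: red, blue, green, red, blue → green.
Letter — letters move back 1 place in the alphabet: X, W, V, U, T → S.
Putting it together: (43, -12, green, S).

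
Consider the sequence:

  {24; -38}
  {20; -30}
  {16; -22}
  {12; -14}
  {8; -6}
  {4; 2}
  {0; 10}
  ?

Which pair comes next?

First entry: −4 each step, so 24, 20, 16, 12, 8, 4, 0 → -4.
Second entry: +8 each step, so -38, -30, -22, -14, -6, 2, 10 → 18.
Putting it together: {-4; 18}.

{-4; 18}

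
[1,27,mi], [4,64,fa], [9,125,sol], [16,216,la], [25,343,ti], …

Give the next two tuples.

[36,512,do], [49,729,re]

First coordinate: 1, 4, 9, 16, 25 → 36 → 49 (perfect squares: 1², 2², 3², …).
Second coordinate: perfect cubes: 3³, 4³, 5³, …, so 27, 64, 125, 216, 343 → 512 → 729.
Note: runs through the solfège scale do→ti, so mi, fa, sol, la, ti → do → re.
Putting the parts together: [36,512,do] and then [49,729,re].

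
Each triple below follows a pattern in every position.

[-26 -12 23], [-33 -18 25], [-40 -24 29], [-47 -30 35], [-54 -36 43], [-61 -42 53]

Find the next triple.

First component goes -26, -33, -40, -47, -54, -61 → -68 (−7 each step).
For the second component, −6 each step: -12, -18, -24, -30, -36, -42 → -48.
Third component: 23, 25, 29, 35, 43, 53 → 65 (differences are 2, 4, 6, … (increasing by 2 each time)).
Putting it together: [-68 -48 65].

[-68 -48 65]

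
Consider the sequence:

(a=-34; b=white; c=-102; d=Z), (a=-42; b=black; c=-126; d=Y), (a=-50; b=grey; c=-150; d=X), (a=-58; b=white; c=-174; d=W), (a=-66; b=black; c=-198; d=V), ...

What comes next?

(a=-74; b=grey; c=-222; d=U)

A — −8 each step: -34, -42, -50, -58, -66 → -74.
For the b, repeats white → black → grey: white, black, grey, white, black → grey.
C — always 3 × the a: -102, -126, -150, -174, -198 → -222.
For the d, letters move back 1 place in the alphabet: Z, Y, X, W, V → U.
Putting it together: (a=-74; b=grey; c=-222; d=U).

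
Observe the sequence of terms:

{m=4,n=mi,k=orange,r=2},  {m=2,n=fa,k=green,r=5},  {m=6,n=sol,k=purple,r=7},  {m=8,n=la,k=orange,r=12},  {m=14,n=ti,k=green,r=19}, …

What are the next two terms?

{m=22,n=do,k=purple,r=31}, {m=36,n=re,k=orange,r=50}

M: 4, 2, 6, 8, 14 → 22 → 36 (each term is the sum of the two before it).
N goes mi, fa, sol, la, ti → do → re (runs through the solfège scale do→ti).
K: repeats orange → green → purple, so orange, green, purple, orange, green → purple → orange.
R: 2, 5, 7, 12, 19 → 31 → 50 (each term is the sum of the two before it).
So the next two terms are {m=22,n=do,k=purple,r=31} and {m=36,n=re,k=orange,r=50}.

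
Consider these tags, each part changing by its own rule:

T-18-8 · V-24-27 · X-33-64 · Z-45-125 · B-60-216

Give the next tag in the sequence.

D-78-343

Letter — letters move forward 2 places in the alphabet, wrapping Z→A: T, V, X, Z, B → D.
Second component: 18, 24, 33, 45, 60 → 78 (differences are 6, 9, 12, … (increasing by 3 each time)).
Third component: 8, 27, 64, 125, 216 → 343 (perfect cubes: 2³, 3³, 4³, …).
So the next tag is D-78-343.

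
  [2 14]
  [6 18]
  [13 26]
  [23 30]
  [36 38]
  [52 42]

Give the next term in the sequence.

[71 50]

First value: differences are 4, 7, 10, … (increasing by 3 each time), so 2, 6, 13, 23, 36, 52 → 71.
Second value goes 14, 18, 26, 30, 38, 42 → 50 (alternating steps +4, +8, +4, +8, …).
Putting it together: [71 50].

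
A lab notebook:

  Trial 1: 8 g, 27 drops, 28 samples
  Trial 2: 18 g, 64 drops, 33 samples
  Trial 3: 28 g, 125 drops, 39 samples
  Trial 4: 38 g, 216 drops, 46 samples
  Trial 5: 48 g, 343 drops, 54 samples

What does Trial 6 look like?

58 g, 512 drops, 63 samples

G — +10 each step: 8, 18, 28, 38, 48 → 58.
Drops: 27, 64, 125, 216, 343 → 512 (perfect cubes: 3³, 4³, 5³, …).
Samples: differences are 5, 6, 7, … (increasing by 1 each time), so 28, 33, 39, 46, 54 → 63.
Combining the parts gives 58 g, 512 drops, 63 samples.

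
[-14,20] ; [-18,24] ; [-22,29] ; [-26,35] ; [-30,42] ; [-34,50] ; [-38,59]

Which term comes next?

First slot goes -14, -18, -22, -26, -30, -34, -38 → -42 (−4 each step).
Second slot: differences are 4, 5, 6, … (increasing by 1 each time); 20, 24, 29, 35, 42, 50, 59 → 69.
Putting it together: [-42,69].

[-42,69]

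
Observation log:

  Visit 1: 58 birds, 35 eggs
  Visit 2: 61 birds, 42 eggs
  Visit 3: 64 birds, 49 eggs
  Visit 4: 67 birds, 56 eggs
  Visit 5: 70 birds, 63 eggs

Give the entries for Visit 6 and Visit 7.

73 birds, 70 eggs; 76 birds, 77 eggs

Birds goes 58, 61, 64, 67, 70 → 73 → 76 (+3 each step).
For the eggs, +7 each step: 35, 42, 49, 56, 63 → 70 → 77.
Putting the parts together: 73 birds, 70 eggs and then 76 birds, 77 eggs.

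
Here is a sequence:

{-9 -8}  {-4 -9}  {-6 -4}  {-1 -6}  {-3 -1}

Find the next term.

First slot: -9, -4, -6, -1, -3 → 2 (alternating steps +5, −2, +5, −2, …).
For the second slot, always the previous value of the first slot: -8, -9, -4, -6, -1 → -3.
Putting it together: {2 -3}.

{2 -3}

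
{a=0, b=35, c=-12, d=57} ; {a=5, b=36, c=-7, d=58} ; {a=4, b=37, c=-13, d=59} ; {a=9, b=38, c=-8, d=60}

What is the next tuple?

A — alternating steps +5, −1, +5, −1, …: 0, 5, 4, 9 → 8.
B — +1 each step: 35, 36, 37, 38 → 39.
C — alternating steps +5, −6, +5, −6, …: -12, -7, -13, -8 → -14.
D — +1 each step: 57, 58, 59, 60 → 61.
Putting it together: {a=8, b=39, c=-14, d=61}.

{a=8, b=39, c=-14, d=61}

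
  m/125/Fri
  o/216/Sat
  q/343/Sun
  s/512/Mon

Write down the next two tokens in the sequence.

Letter: letters move forward 2 places in the alphabet, so m, o, q, s → u → w.
Second component: perfect cubes: 5³, 6³, 7³, …, so 125, 216, 343, 512 → 729 → 1000.
For the day, runs through the weekdays Mon→Sun: Fri, Sat, Sun, Mon → Tue → Wed.
Putting the parts together: u/729/Tue and then w/1000/Wed.

u/729/Tue then w/1000/Wed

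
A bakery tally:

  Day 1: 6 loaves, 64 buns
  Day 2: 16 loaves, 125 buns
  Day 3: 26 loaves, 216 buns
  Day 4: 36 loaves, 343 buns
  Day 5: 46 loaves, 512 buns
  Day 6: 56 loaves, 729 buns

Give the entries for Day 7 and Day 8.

66 loaves, 1000 buns; 76 loaves, 1331 buns

Loaves goes 6, 16, 26, 36, 46, 56 → 66 → 76 (+10 each step).
Buns: 64, 125, 216, 343, 512, 729 → 1000 → 1331 (perfect cubes: 4³, 5³, 6³, …).
So the next two records are 66 loaves, 1000 buns and 76 loaves, 1331 buns.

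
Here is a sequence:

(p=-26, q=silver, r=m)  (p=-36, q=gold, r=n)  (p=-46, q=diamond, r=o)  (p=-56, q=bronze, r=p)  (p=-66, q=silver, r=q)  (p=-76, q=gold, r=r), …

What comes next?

P: -26, -36, -46, -56, -66, -76 → -86 (−10 each step).
Q — repeats silver → gold → diamond → bronze: silver, gold, diamond, bronze, silver, gold → diamond.
R: m, n, o, p, q, r → s (letters move forward 1 place in the alphabet).
Putting it together: (p=-86, q=diamond, r=s).

(p=-86, q=diamond, r=s)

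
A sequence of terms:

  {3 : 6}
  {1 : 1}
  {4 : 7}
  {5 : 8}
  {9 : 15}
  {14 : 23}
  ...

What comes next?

{23 : 38}

First slot goes 3, 1, 4, 5, 9, 14 → 23 (each term is the sum of the two before it).
Second slot — each term is the sum of the two before it: 6, 1, 7, 8, 15, 23 → 38.
Putting it together: {23 : 38}.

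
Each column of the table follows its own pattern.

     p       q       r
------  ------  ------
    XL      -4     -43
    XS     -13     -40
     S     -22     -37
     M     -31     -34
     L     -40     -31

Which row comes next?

XL  -49  -28

Column p — runs through clothing sizes XS→XL: XL, XS, S, M, L → XL.
Column q: -4, -13, -22, -31, -40 → -49 (−9 each step).
Column r: +3 each step, so -43, -40, -37, -34, -31 → -28.
So the next row is XL  -49  -28.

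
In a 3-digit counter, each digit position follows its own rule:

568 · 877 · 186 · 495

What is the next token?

First digit: +3 each step, mod 10, so 5, 8, 1, 4 → 7.
For the second digit, +1 each step, mod 10: 6, 7, 8, 9 → 0.
Third digit: 8, 7, 6, 5 → 4 (−1 each step, mod 10).
Putting it together: 704.

704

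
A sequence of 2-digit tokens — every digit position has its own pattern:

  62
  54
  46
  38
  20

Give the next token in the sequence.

First digit — −1 each step, mod 10: 6, 5, 4, 3, 2 → 1.
Second digit goes 2, 4, 6, 8, 0 → 2 (+2 each step, mod 10).
So the next token is 12.

12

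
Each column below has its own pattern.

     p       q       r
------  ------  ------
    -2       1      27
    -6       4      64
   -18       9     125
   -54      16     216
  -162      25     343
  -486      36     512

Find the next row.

Column p goes -2, -6, -18, -54, -162, -486 → -1458 (×3 each step).
Column q: differences are 3, 5, 7, … (increasing by 2 each time); 1, 4, 9, 16, 25, 36 → 49.
Column r — perfect cubes: 3³, 4³, 5³, …: 27, 64, 125, 216, 343, 512 → 729.
Putting it together: -1458  49  729.

-1458  49  729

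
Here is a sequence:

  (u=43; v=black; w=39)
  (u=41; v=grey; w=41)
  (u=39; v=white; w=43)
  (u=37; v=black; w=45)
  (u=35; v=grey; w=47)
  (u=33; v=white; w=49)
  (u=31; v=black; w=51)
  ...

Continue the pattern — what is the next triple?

U: −2 each step, so 43, 41, 39, 37, 35, 33, 31 → 29.
V — repeats black → grey → white: black, grey, white, black, grey, white, black → grey.
W: together with the u always sums to 82, so 39, 41, 43, 45, 47, 49, 51 → 53.
Putting it together: (u=29; v=grey; w=53).

(u=29; v=grey; w=53)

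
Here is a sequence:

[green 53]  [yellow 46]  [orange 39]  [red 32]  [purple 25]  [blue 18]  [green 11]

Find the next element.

Colour: green, yellow, orange, red, purple, blue, green → yellow (repeats green → yellow → orange → red → purple → blue).
Second entry: −7 each step; 53, 46, 39, 32, 25, 18, 11 → 4.
Putting it together: [yellow 4].

[yellow 4]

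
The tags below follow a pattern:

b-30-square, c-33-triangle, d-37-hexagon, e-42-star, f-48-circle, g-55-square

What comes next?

h-63-triangle

Letter goes b, c, d, e, f, g → h (letters move forward 1 place in the alphabet).
For the second component, differences are 3, 4, 5, … (increasing by 1 each time): 30, 33, 37, 42, 48, 55 → 63.
Shape: repeats square → triangle → hexagon → star → circle; square, triangle, hexagon, star, circle, square → triangle.
So the next tag is h-63-triangle.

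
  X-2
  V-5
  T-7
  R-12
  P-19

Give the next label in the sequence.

N-31

Letter — letters move back 2 places in the alphabet: X, V, T, R, P → N.
Second component — each term is the sum of the two before it: 2, 5, 7, 12, 19 → 31.
So the next label is N-31.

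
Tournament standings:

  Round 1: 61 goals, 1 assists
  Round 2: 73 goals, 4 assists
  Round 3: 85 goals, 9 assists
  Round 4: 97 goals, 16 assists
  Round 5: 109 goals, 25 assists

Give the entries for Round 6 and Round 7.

Goals: +12 each step; 61, 73, 85, 97, 109 → 121 → 133.
Assists: perfect squares: 1², 2², 3², …; 1, 4, 9, 16, 25 → 36 → 49.
Putting the parts together: 121 goals, 36 assists and then 133 goals, 49 assists.

121 goals, 36 assists; 133 goals, 49 assists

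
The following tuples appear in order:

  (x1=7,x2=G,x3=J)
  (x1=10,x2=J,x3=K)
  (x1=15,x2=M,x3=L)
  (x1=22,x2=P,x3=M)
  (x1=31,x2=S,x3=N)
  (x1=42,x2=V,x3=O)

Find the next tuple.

X1 goes 7, 10, 15, 22, 31, 42 → 55 (differences are 3, 5, 7, … (increasing by 2 each time)).
For the x2, letters move forward 3 places in the alphabet: G, J, M, P, S, V → Y.
X3: letters move forward 1 place in the alphabet, so J, K, L, M, N, O → P.
So the next tuple is (x1=55,x2=Y,x3=P).

(x1=55,x2=Y,x3=P)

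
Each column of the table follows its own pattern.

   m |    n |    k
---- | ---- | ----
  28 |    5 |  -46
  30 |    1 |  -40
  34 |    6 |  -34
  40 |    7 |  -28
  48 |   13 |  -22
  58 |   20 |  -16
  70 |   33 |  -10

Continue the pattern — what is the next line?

Column m goes 28, 30, 34, 40, 48, 58, 70 → 84 (differences are 2, 4, 6, … (increasing by 2 each time)).
Column n: each term is the sum of the two before it, so 5, 1, 6, 7, 13, 20, 33 → 53.
Column k goes -46, -40, -34, -28, -22, -16, -10 → -4 (+6 each step).
So the next line is 84  53  -4.

84  53  -4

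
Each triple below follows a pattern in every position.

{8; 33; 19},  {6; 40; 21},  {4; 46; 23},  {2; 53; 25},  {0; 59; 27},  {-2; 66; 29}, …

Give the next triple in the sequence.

For the first component, −2 each step: 8, 6, 4, 2, 0, -2 → -4.
Second component: alternating steps +7, +6, +7, +6, …, so 33, 40, 46, 53, 59, 66 → 72.
For the third component, together with the first component always sums to 27: 19, 21, 23, 25, 27, 29 → 31.
So the next triple is {-4; 72; 31}.

{-4; 72; 31}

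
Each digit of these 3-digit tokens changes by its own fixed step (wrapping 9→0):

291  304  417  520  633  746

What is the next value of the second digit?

5

For the second digit, +1 each step, mod 10: 9, 0, 1, 2, 3, 4 → 5.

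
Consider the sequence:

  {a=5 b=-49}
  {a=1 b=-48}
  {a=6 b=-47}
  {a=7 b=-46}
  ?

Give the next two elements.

A — each term is the sum of the two before it: 5, 1, 6, 7 → 13 → 20.
B: -49, -48, -47, -46 → -45 → -44 (+1 each step).
So the next two elements are {a=13 b=-45} and {a=20 b=-44}.

{a=13 b=-45}, {a=20 b=-44}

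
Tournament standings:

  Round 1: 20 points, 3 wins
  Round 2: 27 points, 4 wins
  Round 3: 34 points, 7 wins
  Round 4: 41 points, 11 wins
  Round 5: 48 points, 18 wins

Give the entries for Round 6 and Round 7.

55 points, 29 wins; 62 points, 47 wins

Points: 20, 27, 34, 41, 48 → 55 → 62 (+7 each step).
Wins goes 3, 4, 7, 11, 18 → 29 → 47 (each term is the sum of the two before it).
Putting the parts together: 55 points, 29 wins and then 62 points, 47 wins.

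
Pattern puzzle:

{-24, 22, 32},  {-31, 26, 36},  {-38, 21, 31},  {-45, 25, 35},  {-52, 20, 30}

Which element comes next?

{-59, 24, 34}

First entry: −7 each step; -24, -31, -38, -45, -52 → -59.
For the second entry, alternating steps +4, −5, +4, −5, …: 22, 26, 21, 25, 20 → 24.
For the third entry, always 10 more than the second entry: 32, 36, 31, 35, 30 → 34.
Putting it together: {-59, 24, 34}.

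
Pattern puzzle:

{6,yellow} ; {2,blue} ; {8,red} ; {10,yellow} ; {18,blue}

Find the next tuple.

{28,red}

First part: each term is the sum of the two before it, so 6, 2, 8, 10, 18 → 28.
Colour: repeats yellow → blue → red, so yellow, blue, red, yellow, blue → red.
So the next tuple is {28,red}.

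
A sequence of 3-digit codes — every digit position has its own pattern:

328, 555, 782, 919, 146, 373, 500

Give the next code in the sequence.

737

For the first digit, +2 each step, mod 10: 3, 5, 7, 9, 1, 3, 5 → 7.
For the second digit, +3 each step, mod 10: 2, 5, 8, 1, 4, 7, 0 → 3.
Third digit: −3 each step, mod 10; 8, 5, 2, 9, 6, 3, 0 → 7.
So the next code is 737.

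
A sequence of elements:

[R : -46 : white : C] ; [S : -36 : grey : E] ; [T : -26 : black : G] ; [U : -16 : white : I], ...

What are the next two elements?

First letter: R, S, T, U → V → W (letters move forward 1 place in the alphabet).
Second value goes -46, -36, -26, -16 → -6 → 4 (+10 each step).
Shade goes white, grey, black, white → grey → black (repeats white → grey → black).
Second letter: C, E, G, I → K → M (letters move forward 2 places in the alphabet).
Putting the parts together: [V : -6 : grey : K] and then [W : 4 : black : M].

[V : -6 : grey : K], [W : 4 : black : M]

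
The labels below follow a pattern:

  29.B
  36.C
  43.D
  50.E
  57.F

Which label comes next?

64.G

First component: +7 each step; 29, 36, 43, 50, 57 → 64.
Letter — letters move forward 1 place in the alphabet: B, C, D, E, F → G.
Putting it together: 64.G.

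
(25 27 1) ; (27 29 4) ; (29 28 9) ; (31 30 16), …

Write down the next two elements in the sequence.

First entry: +2 each step; 25, 27, 29, 31 → 33 → 35.
Second entry: 27, 29, 28, 30 → 29 → 31 (alternating steps +2, −1, +2, −1, …).
Third entry — perfect squares: 1², 2², 3², …: 1, 4, 9, 16 → 25 → 36.
So the next two elements are (33 29 25) and (35 31 36).

(33 29 25), (35 31 36)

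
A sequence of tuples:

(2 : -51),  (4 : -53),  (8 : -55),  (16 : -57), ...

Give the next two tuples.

First entry: 2, 4, 8, 16 → 32 → 64 (×2 each step).
For the second entry, −2 each step: -51, -53, -55, -57 → -59 → -61.
Putting the parts together: (32 : -59) and then (64 : -61).

(32 : -59), (64 : -61)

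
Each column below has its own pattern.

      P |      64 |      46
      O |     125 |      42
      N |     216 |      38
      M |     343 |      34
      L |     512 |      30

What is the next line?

K  729  26

Letter: letters move back 1 place in the alphabet, so P, O, N, M, L → K.
Second component: perfect cubes: 4³, 5³, 6³, …, so 64, 125, 216, 343, 512 → 729.
Third component goes 46, 42, 38, 34, 30 → 26 (−4 each step).
Putting it together: K  729  26.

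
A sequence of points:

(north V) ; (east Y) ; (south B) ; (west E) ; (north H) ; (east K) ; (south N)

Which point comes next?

Direction goes north, east, south, west, north, east, south → west (repeats north → east → south → west).
Letter — letters move forward 3 places in the alphabet, wrapping Z→A: V, Y, B, E, H, K, N → Q.
So the next point is (west Q).

(west Q)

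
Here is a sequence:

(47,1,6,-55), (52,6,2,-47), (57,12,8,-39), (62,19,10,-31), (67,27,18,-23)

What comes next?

First coordinate: +5 each step, so 47, 52, 57, 62, 67 → 72.
Second coordinate: differences are 5, 6, 7, … (increasing by 1 each time); 1, 6, 12, 19, 27 → 36.
For the third coordinate, each term is the sum of the two before it: 6, 2, 8, 10, 18 → 28.
Fourth coordinate goes -55, -47, -39, -31, -23 → -15 (+8 each step).
Combining the parts gives (72,36,28,-15).

(72,36,28,-15)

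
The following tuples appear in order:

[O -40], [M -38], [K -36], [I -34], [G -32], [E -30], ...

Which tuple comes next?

Letter goes O, M, K, I, G, E → C (letters move back 2 places in the alphabet).
Second value: -40, -38, -36, -34, -32, -30 → -28 (+2 each step).
Combining the parts gives [C -28].

[C -28]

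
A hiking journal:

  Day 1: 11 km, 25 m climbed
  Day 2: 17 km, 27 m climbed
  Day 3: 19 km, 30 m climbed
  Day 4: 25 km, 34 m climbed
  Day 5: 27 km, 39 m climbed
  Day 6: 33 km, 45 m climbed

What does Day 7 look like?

35 km, 52 m climbed

Km: alternating steps +6, +2, +6, +2, …, so 11, 17, 19, 25, 27, 33 → 35.
M climbed: differences are 2, 3, 4, … (increasing by 1 each time), so 25, 27, 30, 34, 39, 45 → 52.
Combining the parts gives 35 km, 52 m climbed.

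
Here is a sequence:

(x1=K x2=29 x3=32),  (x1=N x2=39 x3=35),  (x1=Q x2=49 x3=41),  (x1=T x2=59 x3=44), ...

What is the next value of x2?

69

X2: +10 each step, so 29, 39, 49, 59 → 69.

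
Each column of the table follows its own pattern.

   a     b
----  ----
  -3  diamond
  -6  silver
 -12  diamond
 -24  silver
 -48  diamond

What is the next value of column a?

Column a — ×2 each step: -3, -6, -12, -24, -48 → -96.

-96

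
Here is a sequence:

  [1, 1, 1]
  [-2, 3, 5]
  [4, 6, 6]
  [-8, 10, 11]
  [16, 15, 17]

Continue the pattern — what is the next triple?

First coordinate goes 1, -2, 4, -8, 16 → -32 (×(-2) each step).
Second coordinate — differences are 2, 3, 4, … (increasing by 1 each time): 1, 3, 6, 10, 15 → 21.
Third coordinate: each term is the sum of the two before it, so 1, 5, 6, 11, 17 → 28.
Combining the parts gives [-32, 21, 28].

[-32, 21, 28]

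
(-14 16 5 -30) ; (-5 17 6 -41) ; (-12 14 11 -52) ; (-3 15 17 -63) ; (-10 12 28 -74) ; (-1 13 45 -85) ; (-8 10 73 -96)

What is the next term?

(1 11 118 -107)

First component — alternating steps +9, −7, +9, −7, …: -14, -5, -12, -3, -10, -1, -8 → 1.
Second component: alternating steps +1, −3, +1, −3, …; 16, 17, 14, 15, 12, 13, 10 → 11.
Third component: each term is the sum of the two before it; 5, 6, 11, 17, 28, 45, 73 → 118.
Fourth component: −11 each step, so -30, -41, -52, -63, -74, -85, -96 → -107.
Combining the parts gives (1 11 118 -107).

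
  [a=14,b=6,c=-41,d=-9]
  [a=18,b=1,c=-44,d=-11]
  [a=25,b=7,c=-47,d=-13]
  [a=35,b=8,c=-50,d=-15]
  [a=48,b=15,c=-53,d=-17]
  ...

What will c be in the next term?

-56

C: −3 each step; -41, -44, -47, -50, -53 → -56.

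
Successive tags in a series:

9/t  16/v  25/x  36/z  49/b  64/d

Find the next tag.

First component: perfect squares: 3², 4², 5², …, so 9, 16, 25, 36, 49, 64 → 81.
Letter goes t, v, x, z, b, d → f (letters move forward 2 places in the alphabet, wrapping Z→A).
Combining the parts gives 81/f.

81/f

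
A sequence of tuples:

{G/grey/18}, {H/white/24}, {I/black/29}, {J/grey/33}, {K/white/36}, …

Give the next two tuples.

{L/black/38}, {M/grey/39}

Letter goes G, H, I, J, K → L → M (letters move forward 1 place in the alphabet).
Shade goes grey, white, black, grey, white → black → grey (repeats grey → white → black).
Third value: differences are 6, 5, 4, … (decreasing by 1 each time); 18, 24, 29, 33, 36 → 38 → 39.
So the next two tuples are {L/black/38} and {M/grey/39}.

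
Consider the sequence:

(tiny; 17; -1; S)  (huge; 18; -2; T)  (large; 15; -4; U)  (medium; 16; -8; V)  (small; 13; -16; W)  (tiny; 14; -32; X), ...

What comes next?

Size: repeats tiny → huge → large → medium → small, so tiny, huge, large, medium, small, tiny → huge.
Second entry: alternating steps +1, −3, +1, −3, …, so 17, 18, 15, 16, 13, 14 → 11.
Third entry goes -1, -2, -4, -8, -16, -32 → -64 (×2 each step).
For the letter, letters move forward 1 place in the alphabet: S, T, U, V, W, X → Y.
Combining the parts gives (huge; 11; -64; Y).

(huge; 11; -64; Y)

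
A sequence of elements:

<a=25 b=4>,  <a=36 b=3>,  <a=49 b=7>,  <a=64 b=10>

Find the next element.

A: perfect squares: 5², 6², 7², …; 25, 36, 49, 64 → 81.
B: each term is the sum of the two before it, so 4, 3, 7, 10 → 17.
Combining the parts gives <a=81 b=17>.

<a=81 b=17>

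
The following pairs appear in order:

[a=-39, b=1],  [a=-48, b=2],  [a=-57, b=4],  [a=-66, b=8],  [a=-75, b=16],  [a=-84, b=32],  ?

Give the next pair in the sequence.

A: -39, -48, -57, -66, -75, -84 → -93 (−9 each step).
B — ×2 each step: 1, 2, 4, 8, 16, 32 → 64.
So the next pair is [a=-93, b=64].

[a=-93, b=64]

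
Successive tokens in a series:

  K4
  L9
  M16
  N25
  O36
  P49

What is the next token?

Letter: letters move forward 1 place in the alphabet, so K, L, M, N, O, P → Q.
For the second component, perfect squares: 2², 3², 4², …: 4, 9, 16, 25, 36, 49 → 64.
Putting it together: Q64.

Q64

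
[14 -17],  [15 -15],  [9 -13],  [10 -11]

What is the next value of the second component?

Second component: +2 each step; -17, -15, -13, -11 → -9.

-9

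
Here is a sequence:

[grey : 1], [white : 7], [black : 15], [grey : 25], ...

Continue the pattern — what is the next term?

For the shade, repeats grey → white → black: grey, white, black, grey → white.
Second coordinate: differences are 6, 8, 10, … (increasing by 2 each time); 1, 7, 15, 25 → 37.
So the next term is [white : 37].

[white : 37]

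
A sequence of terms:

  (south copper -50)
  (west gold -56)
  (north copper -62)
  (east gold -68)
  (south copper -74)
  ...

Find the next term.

(west gold -80)

For the direction, repeats south → west → north → east: south, west, north, east, south → west.
Metal: alternates copper ↔ gold, so copper, gold, copper, gold, copper → gold.
Third slot: −6 each step; -50, -56, -62, -68, -74 → -80.
Combining the parts gives (west gold -80).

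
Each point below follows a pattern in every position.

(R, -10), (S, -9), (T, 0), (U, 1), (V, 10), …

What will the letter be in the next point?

Letter: letters move forward 1 place in the alphabet; R, S, T, U, V → W.

W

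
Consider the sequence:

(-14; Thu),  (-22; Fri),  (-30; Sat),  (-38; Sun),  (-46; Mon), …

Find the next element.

(-54; Tue)

First entry: -14, -22, -30, -38, -46 → -54 (−8 each step).
Day: runs through the weekdays Mon→Sun, so Thu, Fri, Sat, Sun, Mon → Tue.
Combining the parts gives (-54; Tue).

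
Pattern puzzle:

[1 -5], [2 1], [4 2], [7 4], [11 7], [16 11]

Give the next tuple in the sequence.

First component goes 1, 2, 4, 7, 11, 16 → 22 (differences are 1, 2, 3, … (increasing by 1 each time)).
Second component goes -5, 1, 2, 4, 7, 11 → 16 (always the previous value of the first component).
So the next tuple is [22 16].

[22 16]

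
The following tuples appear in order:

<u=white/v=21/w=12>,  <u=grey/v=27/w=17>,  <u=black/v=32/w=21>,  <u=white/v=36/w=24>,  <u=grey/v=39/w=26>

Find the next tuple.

<u=black/v=41/w=27>

U goes white, grey, black, white, grey → black (repeats white → grey → black).
V — differences are 6, 5, 4, … (decreasing by 1 each time): 21, 27, 32, 36, 39 → 41.
For the w, differences are 5, 4, 3, … (decreasing by 1 each time): 12, 17, 21, 24, 26 → 27.
Combining the parts gives <u=black/v=41/w=27>.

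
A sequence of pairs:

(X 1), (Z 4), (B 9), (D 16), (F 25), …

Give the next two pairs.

For the letter, letters move forward 2 places in the alphabet, wrapping Z→A: X, Z, B, D, F → H → J.
Second component: perfect squares: 1², 2², 3², …, so 1, 4, 9, 16, 25 → 36 → 49.
So the next two pairs are (H 36) and (J 49).

(H 36), (J 49)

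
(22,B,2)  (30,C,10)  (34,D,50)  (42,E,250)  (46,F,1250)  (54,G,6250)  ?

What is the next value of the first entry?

For the first entry, alternating steps +8, +4, +8, +4, …: 22, 30, 34, 42, 46, 54 → 58.

58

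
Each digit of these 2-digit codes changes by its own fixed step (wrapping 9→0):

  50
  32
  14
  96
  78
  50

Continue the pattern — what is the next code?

First digit goes 5, 3, 1, 9, 7, 5 → 3 (−2 each step, mod 10).
Second digit: +2 each step, mod 10; 0, 2, 4, 6, 8, 0 → 2.
So the next code is 32.

32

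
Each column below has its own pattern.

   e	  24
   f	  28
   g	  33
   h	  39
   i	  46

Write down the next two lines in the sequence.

j  54; k  63

For the letter, letters move forward 1 place in the alphabet: e, f, g, h, i → j → k.
Second component: 24, 28, 33, 39, 46 → 54 → 63 (differences are 4, 5, 6, … (increasing by 1 each time)).
Putting the parts together: j  54 and then k  63.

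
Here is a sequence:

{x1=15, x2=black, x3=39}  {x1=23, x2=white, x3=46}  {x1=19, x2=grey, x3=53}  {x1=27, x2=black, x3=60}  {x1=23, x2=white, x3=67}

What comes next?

X1: alternating steps +8, −4, +8, −4, …; 15, 23, 19, 27, 23 → 31.
X2 goes black, white, grey, black, white → grey (repeats black → white → grey).
X3: +7 each step; 39, 46, 53, 60, 67 → 74.
Combining the parts gives {x1=31, x2=grey, x3=74}.

{x1=31, x2=grey, x3=74}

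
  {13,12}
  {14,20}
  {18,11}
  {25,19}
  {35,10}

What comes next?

{48,18}

For the first value, differences are 1, 4, 7, … (increasing by 3 each time): 13, 14, 18, 25, 35 → 48.
Second value goes 12, 20, 11, 19, 10 → 18 (alternating steps +8, −9, +8, −9, …).
Putting it together: {48,18}.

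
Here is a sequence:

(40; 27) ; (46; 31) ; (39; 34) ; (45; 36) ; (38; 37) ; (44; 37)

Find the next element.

(37; 36)

For the first coordinate, alternating steps +6, −7, +6, −7, …: 40, 46, 39, 45, 38, 44 → 37.
Second coordinate: 27, 31, 34, 36, 37, 37 → 36 (differences are 4, 3, 2, … (decreasing by 1 each time)).
Putting it together: (37; 36).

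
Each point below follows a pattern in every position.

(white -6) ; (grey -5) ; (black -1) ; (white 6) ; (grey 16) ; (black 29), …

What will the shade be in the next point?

white

Shade goes white, grey, black, white, grey, black → white (repeats white → grey → black).
Second coordinate: -6, -5, -1, 6, 16, 29 → 45 (differences are 1, 4, 7, … (increasing by 3 each time)).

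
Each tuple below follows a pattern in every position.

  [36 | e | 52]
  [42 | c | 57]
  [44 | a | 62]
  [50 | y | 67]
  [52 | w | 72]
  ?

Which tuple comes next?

[58 | u | 77]

First value: 36, 42, 44, 50, 52 → 58 (alternating steps +6, +2, +6, +2, …).
Letter: e, c, a, y, w → u (letters move back 2 places in the alphabet, wrapping A→Z).
Third value: +5 each step, so 52, 57, 62, 67, 72 → 77.
Combining the parts gives [58 | u | 77].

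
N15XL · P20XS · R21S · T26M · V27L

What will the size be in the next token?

XL

Size: runs through clothing sizes XS→XL; XL, XS, S, M, L → XL.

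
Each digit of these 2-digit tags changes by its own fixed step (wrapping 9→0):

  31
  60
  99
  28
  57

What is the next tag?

First digit goes 3, 6, 9, 2, 5 → 8 (+3 each step, mod 10).
Second digit: 1, 0, 9, 8, 7 → 6 (−1 each step, mod 10).
Combining the parts gives 86.

86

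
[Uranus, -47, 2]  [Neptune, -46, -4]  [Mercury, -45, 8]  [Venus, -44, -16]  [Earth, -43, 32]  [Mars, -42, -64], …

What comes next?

[Jupiter, -41, 128]

Planet: Uranus, Neptune, Mercury, Venus, Earth, Mars → Jupiter (runs through the planets Mercury→Neptune).
Second value — +1 each step: -47, -46, -45, -44, -43, -42 → -41.
Third value: ×(-2) each step, so 2, -4, 8, -16, 32, -64 → 128.
So the next element is [Jupiter, -41, 128].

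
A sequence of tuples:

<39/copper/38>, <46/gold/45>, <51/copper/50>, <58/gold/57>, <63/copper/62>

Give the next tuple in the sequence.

<70/gold/69>

First coordinate: alternating steps +7, +5, +7, +5, …, so 39, 46, 51, 58, 63 → 70.
Metal: alternates copper ↔ gold; copper, gold, copper, gold, copper → gold.
Third coordinate — always 1 less than the first coordinate: 38, 45, 50, 57, 62 → 69.
Combining the parts gives <70/gold/69>.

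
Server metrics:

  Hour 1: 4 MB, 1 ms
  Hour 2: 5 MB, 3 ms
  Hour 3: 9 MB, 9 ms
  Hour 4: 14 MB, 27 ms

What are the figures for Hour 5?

23 MB, 81 ms

MB: each term is the sum of the two before it, so 4, 5, 9, 14 → 23.
Ms: ×3 each step, so 1, 3, 9, 27 → 81.
So the next record is 23 MB, 81 ms.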